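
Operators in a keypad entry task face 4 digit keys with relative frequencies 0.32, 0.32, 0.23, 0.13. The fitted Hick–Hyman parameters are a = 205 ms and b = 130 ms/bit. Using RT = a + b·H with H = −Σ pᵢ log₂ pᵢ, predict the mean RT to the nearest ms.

Entropy contributions −pᵢ log₂ pᵢ: 0.5260, 0.5260, 0.4877, 0.3826; sum H = 1.9224 bits.
RT = a + bH = 205 + 130·1.9224 = 454.91 ms.

455 ms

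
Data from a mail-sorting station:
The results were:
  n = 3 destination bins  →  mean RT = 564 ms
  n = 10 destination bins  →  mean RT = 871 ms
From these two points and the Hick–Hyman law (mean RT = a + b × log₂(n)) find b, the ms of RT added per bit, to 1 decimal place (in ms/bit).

b = (RT₂ − RT₁)/(log₂ n₂ − log₂ n₁) = (871 − 564)/(3.3219 − 1.5850) = 176.745 ms/bit.

176.7 ms/bit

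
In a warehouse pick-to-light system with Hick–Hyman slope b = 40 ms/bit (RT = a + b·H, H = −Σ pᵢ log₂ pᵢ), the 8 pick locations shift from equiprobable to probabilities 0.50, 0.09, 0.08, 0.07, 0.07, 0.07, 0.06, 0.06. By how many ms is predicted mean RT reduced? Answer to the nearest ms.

The RT saving is b·ΔH. Equiprobable H₀ = log₂(8) = 3.0000 bits; with the given probabilities H = 2.3969 bits.
b·(H₀ − H) = 40 × (3.0000 − 2.3969) = 24.12 ms.

24 ms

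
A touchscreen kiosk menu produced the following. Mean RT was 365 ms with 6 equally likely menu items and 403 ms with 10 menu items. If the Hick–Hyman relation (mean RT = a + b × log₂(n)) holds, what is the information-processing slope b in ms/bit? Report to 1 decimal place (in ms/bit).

Slope: b = (403 − 365) / (log₂ 10 − log₂ 6) = 38/0.7370 = 51.563 ms/bit.

51.6 ms/bit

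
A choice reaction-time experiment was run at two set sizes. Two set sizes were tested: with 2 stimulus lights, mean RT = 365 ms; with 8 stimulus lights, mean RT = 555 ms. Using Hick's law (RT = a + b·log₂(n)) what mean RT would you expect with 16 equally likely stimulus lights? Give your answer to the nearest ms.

Fit slope and intercept:
  b = (555 − 365) / (log₂ 8 − log₂ 2) = 190 / (3 − 1) = 95 ms/bit
  a = 365 − 95 × 1 = 270 ms
Then RT(16) = 270 + 95 × log₂ 16 = 270 + 95 × 4 ≈ 650.000 ms.

650 ms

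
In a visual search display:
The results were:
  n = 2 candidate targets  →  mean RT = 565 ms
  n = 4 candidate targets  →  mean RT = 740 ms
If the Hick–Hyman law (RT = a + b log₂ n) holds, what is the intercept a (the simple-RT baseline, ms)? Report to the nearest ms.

b = (RT₂ − RT₁)/(log₂ n₂ − log₂ n₁) = (740 − 565)/(2 − 1) = 175 ms/bit.
Intercept: a = 565 − 175·log₂(2) = 390.000 ms.

390 ms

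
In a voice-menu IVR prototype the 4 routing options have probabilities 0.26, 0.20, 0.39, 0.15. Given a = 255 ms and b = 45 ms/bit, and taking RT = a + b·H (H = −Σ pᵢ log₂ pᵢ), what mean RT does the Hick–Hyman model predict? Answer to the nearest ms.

Entropy contributions −pᵢ log₂ pᵢ: 0.5053, 0.4644, 0.5298, 0.4105; sum H = 1.9100 bits.
RT = a + bH = 255 + 45·1.9100 = 340.95 ms.

341 ms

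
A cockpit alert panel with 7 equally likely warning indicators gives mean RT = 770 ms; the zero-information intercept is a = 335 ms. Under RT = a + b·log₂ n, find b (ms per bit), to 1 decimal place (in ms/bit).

155.0 ms/bit

log₂(7) = 2.8074 bits.
b = (RT − a)/log₂ n = (770 − 335) / 2.8074 = 154.950 ms/bit.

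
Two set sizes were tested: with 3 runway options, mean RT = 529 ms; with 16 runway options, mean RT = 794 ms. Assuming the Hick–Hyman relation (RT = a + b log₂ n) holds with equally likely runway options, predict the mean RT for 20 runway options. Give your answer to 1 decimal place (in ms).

829.3 ms

Fit slope and intercept:
  b = (794 − 529) / (log₂ 16 − log₂ 3) = 265 / (4 − 1.5850) = 109.729 ms/bit
  a = 529 − 109.729 × 1.5850 = 355.083 ms
Then RT(20) = 355.083 + 109.729 × log₂ 20 = 355.083 + 109.729 × 4.3219 ≈ 829.325 ms.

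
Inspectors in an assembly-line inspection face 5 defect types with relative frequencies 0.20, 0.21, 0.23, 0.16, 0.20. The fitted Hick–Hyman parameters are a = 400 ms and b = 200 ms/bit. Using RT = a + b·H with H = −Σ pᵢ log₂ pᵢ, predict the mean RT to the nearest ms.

H = 0.20·log₂(1/0.20) + 0.21·log₂(1/0.21) + 0.23·log₂(1/0.23) + 0.16·log₂(1/0.16) + 0.20·log₂(1/0.20) = 2.3123 bits.
RT = 400 + 200 × 2.3123 = 862.46 ms.

862 ms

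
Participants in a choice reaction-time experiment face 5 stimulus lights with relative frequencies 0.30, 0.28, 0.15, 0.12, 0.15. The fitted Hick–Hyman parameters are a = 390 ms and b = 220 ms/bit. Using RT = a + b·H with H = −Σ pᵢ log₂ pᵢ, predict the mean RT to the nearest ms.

Entropy contributions −pᵢ log₂ pᵢ: 0.5211, 0.5142, 0.4105, 0.3671, 0.4105; sum H = 2.2235 bits.
RT = a + bH = 390 + 220·2.2235 = 879.16 ms.

879 ms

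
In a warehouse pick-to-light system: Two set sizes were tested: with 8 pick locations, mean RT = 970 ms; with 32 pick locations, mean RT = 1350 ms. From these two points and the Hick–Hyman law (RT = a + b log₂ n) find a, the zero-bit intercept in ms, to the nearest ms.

b = (RT₂ − RT₁)/(log₂ n₂ − log₂ n₁) = (1350 − 970)/(5 − 3) = 190 ms/bit.
Intercept: a = 970 − 190·log₂(8) = 400.000 ms.

400 ms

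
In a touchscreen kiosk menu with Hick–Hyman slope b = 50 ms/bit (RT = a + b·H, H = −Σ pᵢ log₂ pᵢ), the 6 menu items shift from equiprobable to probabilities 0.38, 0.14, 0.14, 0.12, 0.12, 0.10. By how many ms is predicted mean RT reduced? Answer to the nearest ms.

10 ms

Equiprobable entropy H₀ = log₂ 6 = 2.5850 bits.
Skewed entropy H = −Σ pᵢ log₂ pᵢ = 2.3910 bits.
ΔRT = b·(H₀ − H) = 50 × 0.1940 = 9.70 ms.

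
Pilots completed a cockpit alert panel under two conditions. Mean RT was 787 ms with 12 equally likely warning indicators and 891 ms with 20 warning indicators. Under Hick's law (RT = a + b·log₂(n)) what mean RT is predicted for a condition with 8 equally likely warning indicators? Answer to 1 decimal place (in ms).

With log₂ n on the abscissa the relation is linear; from the two conditions:
  b = (891 − 787) / (log₂ 20 − log₂ 12) = 104 / (4.3219 − 3.5850) = 141.119 ms/bit
  a = 787 − 141.119 × 3.5850 = 281.093 ms
Then RT(8) = 281.093 + 141.119 × log₂ 8 = 281.093 + 141.119 × 3 ≈ 704.451 ms.

704.5 ms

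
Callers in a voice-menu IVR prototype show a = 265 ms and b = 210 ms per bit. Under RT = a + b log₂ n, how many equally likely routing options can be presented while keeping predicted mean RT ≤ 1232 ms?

24

Information budget: (1232 − 265)/210 = 4.6048 bits, so n ≤ 2^4.6048 = 24.332 → at most 24.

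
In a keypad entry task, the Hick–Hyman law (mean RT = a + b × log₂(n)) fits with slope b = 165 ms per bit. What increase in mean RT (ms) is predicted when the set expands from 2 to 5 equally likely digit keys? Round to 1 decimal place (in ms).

218.1 ms

Only the slope matters, since a is common to both: ΔRT = b·log₂(n₂/n₁).
log₂(5) − log₂(2) = 2.3219 − 1 = 1.3219.
ΔRT = 165 × 1.3219 = 218.118 ms.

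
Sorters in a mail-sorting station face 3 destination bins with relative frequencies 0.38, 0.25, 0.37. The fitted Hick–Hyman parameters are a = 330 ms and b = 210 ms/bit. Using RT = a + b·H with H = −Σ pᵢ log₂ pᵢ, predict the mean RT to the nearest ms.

Entropy contributions −pᵢ log₂ pᵢ: 0.5305, 0.5000, 0.5307; sum H = 1.5612 bits.
RT = a + bH = 330 + 210·1.5612 = 657.85 ms.

658 ms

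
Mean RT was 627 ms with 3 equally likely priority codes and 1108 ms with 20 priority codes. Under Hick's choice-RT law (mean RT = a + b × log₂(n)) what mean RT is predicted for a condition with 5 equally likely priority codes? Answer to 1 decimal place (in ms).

756.5 ms

With log₂ n on the abscissa the relation is linear; from the two conditions:
  b = (1108 − 627) / (log₂ 20 − log₂ 3) = 481 / (4.3219 − 1.5850) = 175.742 ms/bit
  a = 627 − 175.742 × 1.5850 = 348.455 ms
Then RT(5) = 348.455 + 175.742 × log₂ 5 = 348.455 + 175.742 × 2.3219 ≈ 756.516 ms.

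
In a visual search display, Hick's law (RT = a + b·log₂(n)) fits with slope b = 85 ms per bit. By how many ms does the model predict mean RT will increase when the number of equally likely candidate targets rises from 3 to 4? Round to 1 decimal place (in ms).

The intercept a cancels: ΔRT = b·(log₂ n₂ − log₂ n₁) = b·log₂(n₂/n₁).
log₂(4) − log₂(3) = 2 − 1.5850 = 0.4150.
ΔRT = 85 × 0.4150 = 35.278 ms.

35.3 ms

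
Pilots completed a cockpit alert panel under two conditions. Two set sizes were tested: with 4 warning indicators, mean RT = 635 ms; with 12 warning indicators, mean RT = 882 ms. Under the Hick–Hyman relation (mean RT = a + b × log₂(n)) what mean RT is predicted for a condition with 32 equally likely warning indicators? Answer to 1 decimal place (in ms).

Solve the two-equation system in a and b:
  b = (882 − 635) / (log₂ 12 − log₂ 4) = 247 / (3.5850 − 2) = 155.840 ms/bit
  a = 635 − 155.840 × 2 = 323.321 ms
Then RT(32) = 323.321 + 155.840 × log₂ 32 = 323.321 + 155.840 × 5 ≈ 1102.519 ms.

1102.5 ms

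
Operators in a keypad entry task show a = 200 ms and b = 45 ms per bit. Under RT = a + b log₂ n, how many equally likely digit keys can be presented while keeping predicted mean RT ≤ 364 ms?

Information budget: (364 − 200)/45 = 3.6444 bits, so n ≤ 2^3.6444 = 12.505 → at most 12.

12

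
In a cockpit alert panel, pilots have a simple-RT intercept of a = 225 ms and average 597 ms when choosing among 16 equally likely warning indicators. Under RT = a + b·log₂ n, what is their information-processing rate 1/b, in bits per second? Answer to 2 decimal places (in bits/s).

10.75 bits/s

Choice component = 597 − 225 = 372 ms over log₂(16) = 4 bits.
b = 372 / 4 = 93.000 ms/bit, so 1/b = 10.753 bits/s.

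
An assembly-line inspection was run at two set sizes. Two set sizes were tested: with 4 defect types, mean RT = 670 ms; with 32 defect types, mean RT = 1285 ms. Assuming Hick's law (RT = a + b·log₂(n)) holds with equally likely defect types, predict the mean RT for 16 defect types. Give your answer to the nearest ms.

1080 ms

Fit slope and intercept:
  b = (1285 − 670) / (log₂ 32 − log₂ 4) = 615 / (5 − 2) = 205 ms/bit
  a = 670 − 205 × 2 = 260 ms
Then RT(16) = 260 + 205 × log₂ 16 = 260 + 205 × 4 ≈ 1080.000 ms.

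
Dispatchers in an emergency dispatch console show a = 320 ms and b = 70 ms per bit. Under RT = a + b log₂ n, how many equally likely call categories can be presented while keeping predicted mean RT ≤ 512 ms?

6

Information budget: (512 − 320)/70 = 2.7429 bits, so n ≤ 2^2.7429 = 6.694 → at most 6.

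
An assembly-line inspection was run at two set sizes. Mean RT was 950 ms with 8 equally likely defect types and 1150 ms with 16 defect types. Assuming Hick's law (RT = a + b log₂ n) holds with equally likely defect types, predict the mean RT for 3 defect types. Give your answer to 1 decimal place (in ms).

667.0 ms

RT is linear in log₂ n, so two points fix the line:
  b = (1150 − 950) / (log₂ 16 − log₂ 8) = 200 / (4 − 3) = 200.000 ms/bit
  a = 950 − 200.000 × 3 = 350.000 ms
Then RT(3) = 350.000 + 200.000 × log₂ 3 = 350.000 + 200.000 × 1.5850 ≈ 666.993 ms.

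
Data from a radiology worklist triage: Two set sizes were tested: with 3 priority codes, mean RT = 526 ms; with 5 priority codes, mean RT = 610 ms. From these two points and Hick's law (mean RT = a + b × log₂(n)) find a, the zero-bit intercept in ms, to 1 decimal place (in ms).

b = (RT₂ − RT₁)/(log₂ n₂ − log₂ n₁) = (610 − 526)/(2.3219 − 1.5850) = 113.981 ms/bit.
a = RT₁ − b·log₂ n₁ = 526 − 113.981 × 1.5850 = 345.345 ms.

345.3 ms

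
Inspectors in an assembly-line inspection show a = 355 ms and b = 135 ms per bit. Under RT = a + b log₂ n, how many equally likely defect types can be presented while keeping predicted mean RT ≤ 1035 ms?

135·log₂ n ≤ 1035 − 355 = 680, giving log₂ n ≤ 5.0370 and n ≤ 32.832. The largest whole number is 32.

32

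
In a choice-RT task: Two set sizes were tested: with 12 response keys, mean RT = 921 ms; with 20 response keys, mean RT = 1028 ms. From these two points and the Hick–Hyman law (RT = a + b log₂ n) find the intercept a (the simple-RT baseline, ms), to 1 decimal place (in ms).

Slope: b = (1028 − 921) / (log₂ 20 − log₂ 12) = 107/0.7370 = 145.190 ms/bit.
a = RT₁ − b·log₂ n₁ = 921 − 145.190 × 3.5850 = 400.499 ms.

400.5 ms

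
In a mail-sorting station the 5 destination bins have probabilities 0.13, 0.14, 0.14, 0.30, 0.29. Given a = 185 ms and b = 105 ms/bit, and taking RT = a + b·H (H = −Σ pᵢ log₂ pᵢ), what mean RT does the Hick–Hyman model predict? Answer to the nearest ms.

418 ms

H = 0.13·log₂(1/0.13) + 0.14·log₂(1/0.14) + 0.14·log₂(1/0.14) + 0.30·log₂(1/0.30) + 0.29·log₂(1/0.29) = 2.2159 bits.
RT = 185 + 105 × 2.2159 = 417.67 ms.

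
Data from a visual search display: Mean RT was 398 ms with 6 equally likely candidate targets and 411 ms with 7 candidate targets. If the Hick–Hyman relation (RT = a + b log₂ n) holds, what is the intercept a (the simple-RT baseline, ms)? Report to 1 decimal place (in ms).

246.9 ms

b = (RT₂ − RT₁)/(log₂ n₂ − log₂ n₁) = (411 − 398)/(2.8074 − 2.5850) = 58.455 ms/bit.
a = RT₁ − b·log₂ n₁ = 398 − 58.455 × 2.5850 = 246.895 ms.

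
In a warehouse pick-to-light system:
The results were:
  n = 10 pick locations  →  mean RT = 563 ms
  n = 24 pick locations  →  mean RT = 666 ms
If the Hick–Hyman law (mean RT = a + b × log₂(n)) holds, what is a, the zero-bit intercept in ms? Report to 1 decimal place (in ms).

292.1 ms

b = (RT₂ − RT₁)/(log₂ n₂ − log₂ n₁) = (666 − 563)/(4.5850 − 3.3219) = 81.550 ms/bit.
a = RT₁ − b·log₂ n₁ = 563 − 81.550 × 3.3219 = 292.098 ms.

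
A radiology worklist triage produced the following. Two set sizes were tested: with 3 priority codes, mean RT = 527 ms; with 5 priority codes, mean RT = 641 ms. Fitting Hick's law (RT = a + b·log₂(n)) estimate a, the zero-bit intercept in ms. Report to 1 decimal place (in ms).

281.8 ms

The slope on a log₂ axis is (641 − 527) / (2.3219 − 1.5850) = 154.688 ms/bit.
a = RT₁ − b·log₂ n₁ = 527 − 154.688 × 1.5850 = 281.825 ms.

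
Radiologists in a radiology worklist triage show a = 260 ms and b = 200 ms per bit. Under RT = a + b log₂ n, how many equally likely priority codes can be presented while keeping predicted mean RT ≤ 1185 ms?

Information budget: (1185 − 260)/200 = 4.6250 bits, so n ≤ 2^4.6250 = 24.675 → at most 24.

24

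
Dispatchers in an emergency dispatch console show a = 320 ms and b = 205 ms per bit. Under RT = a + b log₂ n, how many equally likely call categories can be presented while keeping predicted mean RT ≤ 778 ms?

Information budget: (778 − 320)/205 = 2.2341 bits, so n ≤ 2^2.2341 = 4.705 → at most 4.

4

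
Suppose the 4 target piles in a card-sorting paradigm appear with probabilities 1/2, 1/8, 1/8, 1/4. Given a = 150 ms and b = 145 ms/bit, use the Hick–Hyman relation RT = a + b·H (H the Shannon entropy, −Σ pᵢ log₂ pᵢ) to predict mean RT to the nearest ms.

404 ms

Each term −pᵢ log₂ pᵢ: 0.5·1 + 0.125·3 + 0.125·3 + 0.25·2; summed, H = 1.750 bits.
Mean RT = a + bH = 150 + 145·1.750 = 403.75 ms.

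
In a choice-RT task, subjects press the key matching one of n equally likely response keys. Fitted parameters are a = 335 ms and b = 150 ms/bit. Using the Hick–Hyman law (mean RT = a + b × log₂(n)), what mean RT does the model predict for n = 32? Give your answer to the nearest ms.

1085 ms

log₂(32) = 5 bits, so RT = 335 + 150 × 5 ≈ 1085.000 ms.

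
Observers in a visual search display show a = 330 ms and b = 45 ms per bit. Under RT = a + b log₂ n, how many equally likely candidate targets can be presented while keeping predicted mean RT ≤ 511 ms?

16

Information budget: (511 − 330)/45 = 4.0222 bits, so n ≤ 2^4.0222 = 16.248 → at most 16.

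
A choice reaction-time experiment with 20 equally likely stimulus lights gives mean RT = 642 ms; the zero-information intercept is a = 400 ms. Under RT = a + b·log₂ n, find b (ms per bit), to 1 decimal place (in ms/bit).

b = (642 − 400) / log₂(20) = 242 / 4.3219 = 55.994 ms/bit.

56.0 ms/bit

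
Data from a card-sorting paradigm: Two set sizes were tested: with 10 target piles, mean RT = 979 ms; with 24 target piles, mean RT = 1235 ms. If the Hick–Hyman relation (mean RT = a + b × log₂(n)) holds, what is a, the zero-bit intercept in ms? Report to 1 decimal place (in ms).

Slope: b = (1235 − 979) / (log₂ 24 − log₂ 10) = 256/1.2630 = 202.686 ms/bit.
Intercept: a = 979 − 202.686·log₂(10) = 305.690 ms.

305.7 ms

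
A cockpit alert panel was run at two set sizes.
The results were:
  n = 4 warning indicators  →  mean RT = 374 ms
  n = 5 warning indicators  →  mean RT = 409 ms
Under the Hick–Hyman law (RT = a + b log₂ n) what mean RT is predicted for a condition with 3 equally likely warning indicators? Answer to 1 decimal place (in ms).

328.9 ms

Fit slope and intercept:
  b = (409 − 374) / (log₂ 5 − log₂ 4) = 35 / (2.3219 − 2) = 108.720 ms/bit
  a = 374 − 108.720 × 2 = 156.560 ms
Then RT(3) = 156.560 + 108.720 × log₂ 3 = 156.560 + 108.720 × 1.5850 ≈ 328.877 ms.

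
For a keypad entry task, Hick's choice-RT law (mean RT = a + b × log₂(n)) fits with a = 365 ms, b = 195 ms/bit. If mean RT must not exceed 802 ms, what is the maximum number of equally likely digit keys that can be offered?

4

Set 365 + 195·log₂ n ≤ 802 → log₂ n ≤ (802 − 365)/195 = 2.2410.
So n ≤ 2^2.2410 = 4.727; the largest integer n is 4.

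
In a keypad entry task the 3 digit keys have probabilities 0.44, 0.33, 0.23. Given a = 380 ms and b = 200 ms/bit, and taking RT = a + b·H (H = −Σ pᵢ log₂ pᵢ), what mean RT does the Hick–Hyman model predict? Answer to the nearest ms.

687 ms

Entropy contributions −pᵢ log₂ pᵢ: 0.5211, 0.5278, 0.4877; sum H = 1.5366 bits.
RT = a + bH = 380 + 200·1.5366 = 687.33 ms.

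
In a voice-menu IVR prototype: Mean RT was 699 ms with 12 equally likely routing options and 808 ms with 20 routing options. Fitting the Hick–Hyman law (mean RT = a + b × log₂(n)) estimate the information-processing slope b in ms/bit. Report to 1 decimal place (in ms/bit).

The slope on a log₂ axis is (808 − 699) / (4.3219 − 3.5850) = 147.904 ms/bit.

147.9 ms/bit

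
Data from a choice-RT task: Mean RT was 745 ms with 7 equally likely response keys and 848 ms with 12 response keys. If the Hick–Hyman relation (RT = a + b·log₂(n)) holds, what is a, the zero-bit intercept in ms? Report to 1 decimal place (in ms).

Slope: b = (848 − 745) / (log₂ 12 − log₂ 7) = 103/0.7776 = 132.458 ms/bit.
a = RT₁ − b·log₂ n₁ = 745 − 132.458 × 2.8074 = 373.145 ms.

373.1 ms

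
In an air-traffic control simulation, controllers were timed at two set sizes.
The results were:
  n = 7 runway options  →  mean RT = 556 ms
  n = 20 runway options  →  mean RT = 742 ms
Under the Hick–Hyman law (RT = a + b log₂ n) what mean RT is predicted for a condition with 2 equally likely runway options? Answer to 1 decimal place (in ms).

334.0 ms

RT is linear in log₂ n, so two points fix the line:
  b = (742 − 556) / (log₂ 20 − log₂ 7) = 186 / (4.3219 − 2.8074) = 122.807 ms/bit
  a = 556 − 122.807 × 2.8074 = 211.238 ms
Then RT(2) = 211.238 + 122.807 × log₂ 2 = 211.238 + 122.807 × 1 ≈ 334.044 ms.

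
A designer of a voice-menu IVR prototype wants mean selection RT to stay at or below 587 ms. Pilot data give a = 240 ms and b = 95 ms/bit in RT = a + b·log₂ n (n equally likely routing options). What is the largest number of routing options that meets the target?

95·log₂ n ≤ 587 − 240 = 347, giving log₂ n ≤ 3.6526 and n ≤ 12.576. The largest whole number is 12.

12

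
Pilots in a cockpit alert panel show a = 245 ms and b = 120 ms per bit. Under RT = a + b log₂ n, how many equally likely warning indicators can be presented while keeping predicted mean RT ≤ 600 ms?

Information budget: (600 − 245)/120 = 2.9583 bits, so n ≤ 2^2.9583 = 7.772 → at most 7.

7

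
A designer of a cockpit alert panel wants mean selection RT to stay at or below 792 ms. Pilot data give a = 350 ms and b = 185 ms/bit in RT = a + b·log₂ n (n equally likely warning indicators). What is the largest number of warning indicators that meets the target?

5

185·log₂ n ≤ 792 − 350 = 442, giving log₂ n ≤ 2.3892 and n ≤ 5.239. The largest whole number is 5.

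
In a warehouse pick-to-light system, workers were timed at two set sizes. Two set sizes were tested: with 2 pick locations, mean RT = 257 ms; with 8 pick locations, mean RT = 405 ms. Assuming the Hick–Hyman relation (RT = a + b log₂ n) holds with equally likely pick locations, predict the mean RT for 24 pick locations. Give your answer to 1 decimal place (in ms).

522.3 ms

Fit slope and intercept:
  b = (405 − 257) / (log₂ 8 − log₂ 2) = 148 / (3 − 1) = 74.000 ms/bit
  a = 257 − 74.000 × 1 = 183.000 ms
Then RT(24) = 183.000 + 74.000 × log₂ 24 = 183.000 + 74.000 × 4.5850 ≈ 522.287 ms.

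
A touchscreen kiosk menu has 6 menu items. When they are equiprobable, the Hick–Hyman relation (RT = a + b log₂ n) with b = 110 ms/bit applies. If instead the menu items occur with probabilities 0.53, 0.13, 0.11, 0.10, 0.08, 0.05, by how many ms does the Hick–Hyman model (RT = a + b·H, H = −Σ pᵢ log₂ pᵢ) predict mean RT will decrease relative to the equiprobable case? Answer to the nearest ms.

Equiprobable entropy H₀ = log₂ 6 = 2.5850 bits.
Skewed entropy H = −Σ pᵢ log₂ pᵢ = 2.0582 bits.
ΔRT = b·(H₀ − H) = 110 × 0.5268 = 57.95 ms.

58 ms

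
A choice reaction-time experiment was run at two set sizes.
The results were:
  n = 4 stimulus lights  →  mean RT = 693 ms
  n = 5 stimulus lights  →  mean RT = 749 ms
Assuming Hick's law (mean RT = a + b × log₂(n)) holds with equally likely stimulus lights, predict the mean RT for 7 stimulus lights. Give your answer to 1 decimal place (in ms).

RT is linear in log₂ n, so two points fix the line:
  b = (749 − 693) / (log₂ 5 − log₂ 4) = 56 / (2.3219 − 2) = 173.952 ms/bit
  a = 693 − 173.952 × 2 = 345.096 ms
Then RT(7) = 345.096 + 173.952 × log₂ 7 = 345.096 + 173.952 × 2.8074 ≈ 833.441 ms.

833.4 ms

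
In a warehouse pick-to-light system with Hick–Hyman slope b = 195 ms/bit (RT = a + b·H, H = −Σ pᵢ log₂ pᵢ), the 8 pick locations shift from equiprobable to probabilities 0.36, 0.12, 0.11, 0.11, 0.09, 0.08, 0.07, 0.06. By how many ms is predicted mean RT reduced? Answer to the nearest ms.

The RT saving is b·ΔH. Equiprobable H₀ = log₂(8) = 3.0000 bits; with the given probabilities H = 2.7145 bits.
b·(H₀ − H) = 195 × (3.0000 − 2.7145) = 55.67 ms.

56 ms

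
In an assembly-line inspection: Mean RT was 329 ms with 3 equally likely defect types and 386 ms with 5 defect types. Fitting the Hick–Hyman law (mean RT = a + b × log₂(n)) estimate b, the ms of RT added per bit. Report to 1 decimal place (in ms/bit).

77.3 ms/bit

b = (RT₂ − RT₁)/(log₂ n₂ − log₂ n₁) = (386 − 329)/(2.3219 − 1.5850) = 77.344 ms/bit.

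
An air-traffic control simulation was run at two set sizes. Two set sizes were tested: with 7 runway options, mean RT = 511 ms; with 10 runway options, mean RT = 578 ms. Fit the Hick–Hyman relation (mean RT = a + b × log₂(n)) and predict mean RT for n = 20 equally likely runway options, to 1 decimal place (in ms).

With log₂ n on the abscissa the relation is linear; from the two conditions:
  b = (578 − 511) / (log₂ 10 − log₂ 7) = 67 / (3.3219 − 2.8074) = 130.205 ms/bit
  a = 511 − 130.205 × 2.8074 = 145.468 ms
Then RT(20) = 145.468 + 130.205 × log₂ 20 = 145.468 + 130.205 × 4.3219 ≈ 708.205 ms.

708.2 ms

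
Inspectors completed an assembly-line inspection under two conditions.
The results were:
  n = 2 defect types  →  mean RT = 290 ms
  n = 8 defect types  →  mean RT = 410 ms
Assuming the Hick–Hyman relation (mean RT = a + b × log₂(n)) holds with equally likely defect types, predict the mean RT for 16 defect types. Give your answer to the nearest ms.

Solve the two-equation system in a and b:
  b = (410 − 290) / (log₂ 8 − log₂ 2) = 120 / (3 − 1) = 60 ms/bit
  a = 290 − 60 × 1 = 230 ms
Then RT(16) = 230 + 60 × log₂ 16 = 230 + 60 × 4 ≈ 470.000 ms.

470 ms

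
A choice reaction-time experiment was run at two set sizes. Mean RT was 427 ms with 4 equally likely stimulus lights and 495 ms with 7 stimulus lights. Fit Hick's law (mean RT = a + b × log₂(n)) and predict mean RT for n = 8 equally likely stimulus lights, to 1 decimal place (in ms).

511.2 ms

With log₂ n on the abscissa the relation is linear; from the two conditions:
  b = (495 − 427) / (log₂ 7 − log₂ 4) = 68 / (2.8074 − 2) = 84.226 ms/bit
  a = 427 − 84.226 × 2 = 258.549 ms
Then RT(8) = 258.549 + 84.226 × log₂ 8 = 258.549 + 84.226 × 3 ≈ 511.226 ms.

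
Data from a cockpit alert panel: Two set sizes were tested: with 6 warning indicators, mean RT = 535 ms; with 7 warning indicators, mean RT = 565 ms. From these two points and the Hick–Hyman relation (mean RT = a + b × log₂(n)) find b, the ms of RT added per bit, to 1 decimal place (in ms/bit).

134.9 ms/bit

Slope: b = (565 − 535) / (log₂ 7 − log₂ 6) = 30/0.2224 = 134.897 ms/bit.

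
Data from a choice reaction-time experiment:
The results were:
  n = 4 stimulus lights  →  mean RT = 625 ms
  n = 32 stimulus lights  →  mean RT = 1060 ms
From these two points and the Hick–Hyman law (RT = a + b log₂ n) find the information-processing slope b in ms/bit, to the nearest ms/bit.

Slope: b = (1060 − 625) / (log₂ 32 − log₂ 4) = 435/3.0000 = 145 ms/bit.

145 ms/bit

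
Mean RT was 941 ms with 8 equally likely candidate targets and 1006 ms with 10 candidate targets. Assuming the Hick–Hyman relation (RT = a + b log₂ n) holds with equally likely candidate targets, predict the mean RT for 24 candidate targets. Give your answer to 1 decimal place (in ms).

Fit slope and intercept:
  b = (1006 − 941) / (log₂ 10 − log₂ 8) = 65 / (3.3219 − 3) = 201.908 ms/bit
  a = 941 − 201.908 × 3 = 335.275 ms
Then RT(24) = 335.275 + 201.908 × log₂ 24 = 335.275 + 201.908 × 4.5850 ≈ 1261.017 ms.

1261.0 ms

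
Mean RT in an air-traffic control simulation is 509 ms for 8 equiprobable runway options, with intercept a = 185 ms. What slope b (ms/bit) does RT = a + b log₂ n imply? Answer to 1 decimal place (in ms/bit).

108.0 ms/bit

log₂(8) = 3 bits.
b = (RT − a)/log₂ n = (509 − 185) / 3 = 108.000 ms/bit.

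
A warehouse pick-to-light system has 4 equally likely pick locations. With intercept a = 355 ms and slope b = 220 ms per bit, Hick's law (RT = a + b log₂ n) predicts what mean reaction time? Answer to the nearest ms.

795 ms

log₂(4) = 2 bits, so RT = 355 + 220 × 2 ≈ 795.000 ms.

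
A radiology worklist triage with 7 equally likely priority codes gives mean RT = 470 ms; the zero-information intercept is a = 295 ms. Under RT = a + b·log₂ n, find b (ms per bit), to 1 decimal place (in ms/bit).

62.3 ms/bit

log₂(7) = 2.8074 bits.
b = (RT − a)/log₂ n = (470 − 295) / 2.8074 = 62.336 ms/bit.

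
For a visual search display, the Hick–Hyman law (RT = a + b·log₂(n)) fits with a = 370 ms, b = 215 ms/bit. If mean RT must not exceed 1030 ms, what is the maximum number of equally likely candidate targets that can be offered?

215·log₂ n ≤ 1030 − 370 = 660, giving log₂ n ≤ 3.0698 and n ≤ 8.396. The largest whole number is 8.

8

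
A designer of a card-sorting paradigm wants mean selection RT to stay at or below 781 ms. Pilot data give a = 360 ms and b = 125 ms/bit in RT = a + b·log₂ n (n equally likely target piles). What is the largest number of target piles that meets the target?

10

Information budget: (781 − 360)/125 = 3.3680 bits, so n ≤ 2^3.3680 = 10.324 → at most 10.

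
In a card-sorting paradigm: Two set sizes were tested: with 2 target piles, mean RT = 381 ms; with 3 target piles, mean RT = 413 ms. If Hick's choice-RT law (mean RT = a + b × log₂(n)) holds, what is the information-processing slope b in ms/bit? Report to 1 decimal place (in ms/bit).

54.7 ms/bit

The slope on a log₂ axis is (413 − 381) / (1.5850 − 1) = 54.704 ms/bit.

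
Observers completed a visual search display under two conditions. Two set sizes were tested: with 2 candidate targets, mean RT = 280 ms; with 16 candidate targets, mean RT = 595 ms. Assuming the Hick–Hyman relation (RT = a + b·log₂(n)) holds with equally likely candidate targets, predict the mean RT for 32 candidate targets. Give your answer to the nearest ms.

700 ms

RT is linear in log₂ n, so two points fix the line:
  b = (595 − 280) / (log₂ 16 − log₂ 2) = 315 / (4 − 1) = 105 ms/bit
  a = 280 − 105 × 1 = 175 ms
Then RT(32) = 175 + 105 × log₂ 32 = 175 + 105 × 5 ≈ 700.000 ms.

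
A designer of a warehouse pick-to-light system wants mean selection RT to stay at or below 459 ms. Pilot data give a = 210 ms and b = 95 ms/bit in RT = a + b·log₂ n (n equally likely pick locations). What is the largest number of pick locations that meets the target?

Set 210 + 95·log₂ n ≤ 459 → log₂ n ≤ (459 − 210)/95 = 2.6211.
So n ≤ 2^2.6211 = 6.152; the largest integer n is 6.

6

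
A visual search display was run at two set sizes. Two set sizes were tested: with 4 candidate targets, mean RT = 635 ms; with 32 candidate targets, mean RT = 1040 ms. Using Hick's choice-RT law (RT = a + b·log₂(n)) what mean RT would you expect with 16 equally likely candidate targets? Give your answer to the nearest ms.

905 ms

With log₂ n on the abscissa the relation is linear; from the two conditions:
  b = (1040 − 635) / (log₂ 32 − log₂ 4) = 405 / (5 − 2) = 135 ms/bit
  a = 635 − 135 × 2 = 365 ms
Then RT(16) = 365 + 135 × log₂ 16 = 365 + 135 × 4 ≈ 905.000 ms.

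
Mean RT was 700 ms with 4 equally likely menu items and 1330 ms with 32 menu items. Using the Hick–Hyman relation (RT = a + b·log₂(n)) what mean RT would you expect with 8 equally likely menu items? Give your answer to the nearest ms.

Solve the two-equation system in a and b:
  b = (1330 − 700) / (log₂ 32 − log₂ 4) = 630 / (5 − 2) = 210 ms/bit
  a = 700 − 210 × 2 = 280 ms
Then RT(8) = 280 + 210 × log₂ 8 = 280 + 210 × 3 ≈ 910.000 ms.

910 ms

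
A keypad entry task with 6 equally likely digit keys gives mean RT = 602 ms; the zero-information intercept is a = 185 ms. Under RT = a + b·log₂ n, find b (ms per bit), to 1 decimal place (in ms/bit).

6 alternatives carry log₂ 6 = 2.5850 bits; the choice cost is 602 − 185 = 417 ms, so b = 417/2.5850 = 161.318 ms/bit.

161.3 ms/bit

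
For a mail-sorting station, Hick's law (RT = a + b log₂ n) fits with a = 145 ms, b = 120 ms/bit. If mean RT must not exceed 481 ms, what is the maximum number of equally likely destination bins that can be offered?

6

Information budget: (481 − 145)/120 = 2.8000 bits, so n ≤ 2^2.8000 = 6.964 → at most 6.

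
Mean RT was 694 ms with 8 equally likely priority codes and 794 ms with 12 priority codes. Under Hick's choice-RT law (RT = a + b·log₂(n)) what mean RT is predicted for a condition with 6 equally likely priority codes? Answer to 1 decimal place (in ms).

623.0 ms

Fit slope and intercept:
  b = (794 − 694) / (log₂ 12 − log₂ 8) = 100 / (3.5850 − 3) = 170.951 ms/bit
  a = 694 − 170.951 × 3 = 181.147 ms
Then RT(6) = 181.147 + 170.951 × log₂ 6 = 181.147 + 170.951 × 2.5850 ≈ 623.049 ms.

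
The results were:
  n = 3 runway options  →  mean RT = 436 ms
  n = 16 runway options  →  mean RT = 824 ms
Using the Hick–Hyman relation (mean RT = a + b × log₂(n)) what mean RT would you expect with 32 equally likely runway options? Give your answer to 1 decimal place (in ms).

984.7 ms

RT is linear in log₂ n, so two points fix the line:
  b = (824 − 436) / (log₂ 16 − log₂ 3) = 388 / (4 − 1.5850) = 160.660 ms/bit
  a = 436 − 160.660 × 1.5850 = 181.360 ms
Then RT(32) = 181.360 + 160.660 × log₂ 32 = 181.360 + 160.660 × 5 ≈ 984.660 ms.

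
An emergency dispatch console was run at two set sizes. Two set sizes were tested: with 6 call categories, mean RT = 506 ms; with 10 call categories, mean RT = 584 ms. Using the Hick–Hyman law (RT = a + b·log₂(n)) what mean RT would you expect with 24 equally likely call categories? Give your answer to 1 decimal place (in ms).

717.7 ms

With log₂ n on the abscissa the relation is linear; from the two conditions:
  b = (584 − 506) / (log₂ 10 − log₂ 6) = 78 / (3.3219 − 2.5850) = 105.839 ms/bit
  a = 506 − 105.839 × 2.5850 = 232.409 ms
Then RT(24) = 232.409 + 105.839 × log₂ 24 = 232.409 + 105.839 × 4.5850 ≈ 717.679 ms.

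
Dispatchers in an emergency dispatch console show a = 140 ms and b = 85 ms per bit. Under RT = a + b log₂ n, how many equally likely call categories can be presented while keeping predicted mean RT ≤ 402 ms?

8

85·log₂ n ≤ 402 − 140 = 262, giving log₂ n ≤ 3.0824 and n ≤ 8.470. The largest whole number is 8.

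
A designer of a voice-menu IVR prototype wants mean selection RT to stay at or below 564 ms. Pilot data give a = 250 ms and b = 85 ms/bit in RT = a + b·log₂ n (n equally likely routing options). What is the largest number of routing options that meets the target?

85·log₂ n ≤ 564 − 250 = 314, giving log₂ n ≤ 3.6941 and n ≤ 12.943. The largest whole number is 12.

12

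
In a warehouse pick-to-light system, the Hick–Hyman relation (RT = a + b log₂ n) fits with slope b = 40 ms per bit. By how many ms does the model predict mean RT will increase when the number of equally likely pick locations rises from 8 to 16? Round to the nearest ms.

40 ms

The intercept a cancels: ΔRT = b·(log₂ n₂ − log₂ n₁) = b·log₂(n₂/n₁).
log₂(16) − log₂(8) = log₂(16/8) = log₂(2) = 1.
ΔRT = 40 × 1.0000 = 40.000 ms.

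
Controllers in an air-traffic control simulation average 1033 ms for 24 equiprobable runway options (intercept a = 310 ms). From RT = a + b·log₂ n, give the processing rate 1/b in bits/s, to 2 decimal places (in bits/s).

6.34 bits/s

Choice component = 1033 − 310 = 723 ms over log₂(24) = 4.5850 bits.
b = 723 / 4.5850 = 157.689 ms/bit, so 1/b = 6.342 bits/s.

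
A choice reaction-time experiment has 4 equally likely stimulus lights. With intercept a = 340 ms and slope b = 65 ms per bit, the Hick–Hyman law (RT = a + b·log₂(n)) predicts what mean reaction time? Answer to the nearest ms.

470 ms

log₂(4) = 2 bits, so RT = 340 + 65 × 2 ≈ 470.000 ms.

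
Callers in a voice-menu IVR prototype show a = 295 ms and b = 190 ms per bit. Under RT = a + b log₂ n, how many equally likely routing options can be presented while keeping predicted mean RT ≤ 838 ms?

Set 295 + 190·log₂ n ≤ 838 → log₂ n ≤ (838 − 295)/190 = 2.8579.
So n ≤ 2^2.8579 = 7.250; the largest integer n is 7.

7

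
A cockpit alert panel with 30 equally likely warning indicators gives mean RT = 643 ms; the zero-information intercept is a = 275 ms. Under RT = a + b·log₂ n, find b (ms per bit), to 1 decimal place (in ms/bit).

log₂(30) = 4.9069 bits.
b = (RT − a)/log₂ n = (643 − 275) / 4.9069 = 74.997 ms/bit.

75.0 ms/bit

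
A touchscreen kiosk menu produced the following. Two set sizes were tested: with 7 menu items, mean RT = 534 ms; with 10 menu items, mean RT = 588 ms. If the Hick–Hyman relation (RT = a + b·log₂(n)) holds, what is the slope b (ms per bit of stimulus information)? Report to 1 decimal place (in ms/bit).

Slope: b = (588 − 534) / (log₂ 10 − log₂ 7) = 54/0.5146 = 104.941 ms/bit.

104.9 ms/bit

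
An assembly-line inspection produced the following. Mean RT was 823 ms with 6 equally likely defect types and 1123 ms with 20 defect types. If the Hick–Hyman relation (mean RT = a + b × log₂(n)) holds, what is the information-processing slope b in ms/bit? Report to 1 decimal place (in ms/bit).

Slope: b = (1123 − 823) / (log₂ 20 − log₂ 6) = 300/1.7370 = 172.715 ms/bit.

172.7 ms/bit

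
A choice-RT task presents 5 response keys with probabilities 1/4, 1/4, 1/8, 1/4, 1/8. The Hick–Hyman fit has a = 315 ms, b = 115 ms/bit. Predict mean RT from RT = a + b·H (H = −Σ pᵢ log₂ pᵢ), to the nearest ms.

574 ms

Each term −pᵢ log₂ pᵢ: 0.25·2 + 0.25·2 + 0.125·3 + 0.25·2 + 0.125·3; summed, H = 2.250 bits.
Mean RT = a + bH = 315 + 115·2.250 = 573.75 ms.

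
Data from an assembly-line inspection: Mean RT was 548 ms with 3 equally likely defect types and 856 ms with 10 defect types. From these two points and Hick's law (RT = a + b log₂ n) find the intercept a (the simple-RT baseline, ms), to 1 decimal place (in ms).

b = (RT₂ − RT₁)/(log₂ n₂ − log₂ n₁) = (856 − 548)/(3.3219 − 1.5850) = 177.321 ms/bit.
a = RT₁ − b·log₂ n₁ = 548 − 177.321 × 1.5850 = 266.953 ms.

267.0 ms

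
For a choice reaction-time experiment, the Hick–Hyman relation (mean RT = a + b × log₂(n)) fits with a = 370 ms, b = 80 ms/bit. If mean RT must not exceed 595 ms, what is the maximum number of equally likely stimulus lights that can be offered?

Set 370 + 80·log₂ n ≤ 595 → log₂ n ≤ (595 − 370)/80 = 2.8125.
So n ≤ 2^2.8125 = 7.025; the largest integer n is 7.

7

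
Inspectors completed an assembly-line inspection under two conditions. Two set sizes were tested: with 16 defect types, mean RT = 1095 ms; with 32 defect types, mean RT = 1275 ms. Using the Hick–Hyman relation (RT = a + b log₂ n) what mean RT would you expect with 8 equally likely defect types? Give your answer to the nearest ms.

RT is linear in log₂ n, so two points fix the line:
  b = (1275 − 1095) / (log₂ 32 − log₂ 16) = 180 / (5 − 4) = 180 ms/bit
  a = 1095 − 180 × 4 = 375 ms
Then RT(8) = 375 + 180 × log₂ 8 = 375 + 180 × 3 ≈ 915.000 ms.

915 ms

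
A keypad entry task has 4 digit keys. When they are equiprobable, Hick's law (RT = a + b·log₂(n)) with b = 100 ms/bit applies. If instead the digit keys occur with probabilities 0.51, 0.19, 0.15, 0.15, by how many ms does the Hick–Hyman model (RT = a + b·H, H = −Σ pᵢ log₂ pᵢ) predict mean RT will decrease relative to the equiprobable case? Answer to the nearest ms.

23 ms

The RT saving is b·ΔH. Equiprobable H₀ = log₂(4) = 2.0000 bits; with the given probabilities H = 1.7717 bits.
b·(H₀ − H) = 100 × (2.0000 − 1.7717) = 22.83 ms.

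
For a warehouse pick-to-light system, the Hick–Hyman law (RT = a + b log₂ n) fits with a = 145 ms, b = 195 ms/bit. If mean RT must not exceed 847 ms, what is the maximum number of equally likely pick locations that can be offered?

12

195·log₂ n ≤ 847 − 145 = 702, giving log₂ n ≤ 3.6000 and n ≤ 12.126. The largest whole number is 12.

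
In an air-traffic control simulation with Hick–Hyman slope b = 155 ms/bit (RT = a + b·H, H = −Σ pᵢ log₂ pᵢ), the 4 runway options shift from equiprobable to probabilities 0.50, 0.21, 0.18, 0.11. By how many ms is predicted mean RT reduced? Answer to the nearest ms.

36 ms

Equiprobable entropy H₀ = log₂ 4 = 2.0000 bits.
Skewed entropy H = −Σ pᵢ log₂ pᵢ = 1.7684 bits.
ΔRT = b·(H₀ − H) = 155 × 0.2316 = 35.90 ms.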